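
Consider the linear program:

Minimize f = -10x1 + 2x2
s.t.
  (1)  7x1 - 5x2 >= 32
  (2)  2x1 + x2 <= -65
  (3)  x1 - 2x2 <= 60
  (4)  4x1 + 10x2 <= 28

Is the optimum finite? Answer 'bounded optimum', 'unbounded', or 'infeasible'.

bounded optimum

Extreme points and f = -10x1 + 2x2:
  (-293/17, -519/17) → f = 1892/17
  (-236/9, -388/9) → f = 176
  (-14, -37) → f = 66
The feasible region has finitely many vertices and no improving ray; the minimum is 66 at (-14, -37).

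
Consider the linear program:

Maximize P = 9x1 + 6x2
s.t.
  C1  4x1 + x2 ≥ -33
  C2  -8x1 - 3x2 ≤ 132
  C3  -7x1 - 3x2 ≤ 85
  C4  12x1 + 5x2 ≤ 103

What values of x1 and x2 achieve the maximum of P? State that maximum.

Vertices and P = 9x1 + 6x2:
  (-14/5, -109/5) → P = -156
  (-67/2, 101) → P = 609/2
  (734, -1741) → P = -3840

At the optimal vertex, 4x1 + x2 = -33 and 12x1 + 5x2 = 103.
Solving simultaneously gives x1 = -67/2, x2 = 101.

x1 = -67/2, x2 = 101, maximum P = 609/2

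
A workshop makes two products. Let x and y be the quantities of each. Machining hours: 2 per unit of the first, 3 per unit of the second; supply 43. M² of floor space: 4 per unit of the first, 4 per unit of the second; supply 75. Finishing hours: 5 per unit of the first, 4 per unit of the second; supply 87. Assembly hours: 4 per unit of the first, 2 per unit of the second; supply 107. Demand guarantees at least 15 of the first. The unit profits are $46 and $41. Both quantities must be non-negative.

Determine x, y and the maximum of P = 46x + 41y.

x = 15, y = 3, maximum P = 813

Extreme points and P = 46x + 41y:
  (87/5, 0) → P = 4002/5
  (15, 0) → P = 690
  (15, 3) → P = 813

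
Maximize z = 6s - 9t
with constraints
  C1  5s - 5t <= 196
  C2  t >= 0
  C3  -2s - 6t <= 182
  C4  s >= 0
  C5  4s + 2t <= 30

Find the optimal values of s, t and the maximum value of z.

s = 15/2, t = 0, maximum z = 45

The binding constraints are t = 0 and 4s + 2t = 30.
Solving simultaneously gives s = 15/2, t = 0.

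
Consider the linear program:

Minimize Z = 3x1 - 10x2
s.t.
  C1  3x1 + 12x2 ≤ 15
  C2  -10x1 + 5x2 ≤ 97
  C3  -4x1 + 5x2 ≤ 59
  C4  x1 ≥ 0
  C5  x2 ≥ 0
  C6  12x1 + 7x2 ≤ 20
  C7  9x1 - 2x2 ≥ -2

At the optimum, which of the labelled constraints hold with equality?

Vertices and Z = 3x1 - 10x2:
  (45/41, 40/41) → Z = -265/41
  (1/19, 47/38) → Z = -232/19
  (0, 0) → Z = 0
  (0, 1) → Z = -10
  (5/3, 0) → Z = 5

The minimum is at (1/19, 47/38). Substituting into each constraint, equality holds for C1 and C7; the remaining constraints have slack.

C1 and C7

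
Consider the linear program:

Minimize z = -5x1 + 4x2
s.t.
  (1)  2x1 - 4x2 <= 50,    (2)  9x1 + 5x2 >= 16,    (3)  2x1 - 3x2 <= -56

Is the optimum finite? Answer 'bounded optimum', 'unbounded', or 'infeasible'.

unbounded

From the feasible point (-232/37, 536/37), moving in the direction (3, 2) keeps every constraint satisfied while z decreases without bound.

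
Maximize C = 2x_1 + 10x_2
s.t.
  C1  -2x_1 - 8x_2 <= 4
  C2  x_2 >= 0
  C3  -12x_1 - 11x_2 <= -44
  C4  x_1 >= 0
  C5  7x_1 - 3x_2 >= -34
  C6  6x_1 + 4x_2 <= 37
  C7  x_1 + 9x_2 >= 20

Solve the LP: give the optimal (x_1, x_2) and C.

x_1 = 0, x_2 = 37/4, maximum C = 185/2

Extreme points and C = 2x_1 + 10x_2:
  (0, 4) → C = 40
  (176/97, 196/97) → C = 2312/97
  (0, 37/4) → C = 185/2
  (253/50, 83/50) → C = 668/25

At the optimal vertex, x_1 = 0 and 6x_1 + 4x_2 = 37.
Solving simultaneously gives x_1 = 0, x_2 = 37/4.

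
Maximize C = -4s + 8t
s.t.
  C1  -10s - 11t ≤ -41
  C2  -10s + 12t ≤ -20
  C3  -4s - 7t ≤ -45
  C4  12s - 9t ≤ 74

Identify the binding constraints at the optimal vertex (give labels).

Extreme points and C = -4s + 8t:
  (340/59, 185/59) → C = 120/59
  (118/9, 250/27) → C = 584/27
  (923/120, 61/30) → C = -29/2

The maximum is at (118/9, 250/27). Substituting into each constraint, equality holds for C2 and C4; the remaining constraints have slack.

C2 and C4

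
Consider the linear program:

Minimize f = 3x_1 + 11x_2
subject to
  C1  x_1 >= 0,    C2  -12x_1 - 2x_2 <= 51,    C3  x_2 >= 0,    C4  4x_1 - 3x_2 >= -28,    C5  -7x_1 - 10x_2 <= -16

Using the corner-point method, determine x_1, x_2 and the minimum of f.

Corner points and f = 3x_1 + 11x_2:
  (0, 28/3) → f = 308/3
  (0, 8/5) → f = 88/5
  (16/7, 0) → f = 48/7
The feasible region is unbounded (it extends along (3, 4), (1, 0)), but f strictly increases along every unbounded feasible direction, so there is no improving ray and the minimum is attained at a vertex.

x_1 = 16/7, x_2 = 0, minimum f = 48/7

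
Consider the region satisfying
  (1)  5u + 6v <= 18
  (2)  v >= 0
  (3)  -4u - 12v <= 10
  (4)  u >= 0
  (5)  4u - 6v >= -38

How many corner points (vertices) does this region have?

3

Intersecting each pair of boundary lines and keeping only the points that satisfy every inequality leaves:
  (18/5, 0)
  (0, 3)
  (0, 0)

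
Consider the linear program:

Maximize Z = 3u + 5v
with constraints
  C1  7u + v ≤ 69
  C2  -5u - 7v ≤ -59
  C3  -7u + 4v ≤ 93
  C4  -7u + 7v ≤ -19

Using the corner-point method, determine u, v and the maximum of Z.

Extreme points and Z = 3u + 5v:
  (106/11, 17/11) → Z = 403/11
  (251/28, 25/4) → Z = 407/7
  (13/2, 53/14) → Z = 269/7

The binding constraints are 7u + v = 69 and -7u + 7v = -19.
Solving simultaneously gives u = 251/28, v = 25/4.

u = 251/28, v = 25/4, maximum Z = 407/7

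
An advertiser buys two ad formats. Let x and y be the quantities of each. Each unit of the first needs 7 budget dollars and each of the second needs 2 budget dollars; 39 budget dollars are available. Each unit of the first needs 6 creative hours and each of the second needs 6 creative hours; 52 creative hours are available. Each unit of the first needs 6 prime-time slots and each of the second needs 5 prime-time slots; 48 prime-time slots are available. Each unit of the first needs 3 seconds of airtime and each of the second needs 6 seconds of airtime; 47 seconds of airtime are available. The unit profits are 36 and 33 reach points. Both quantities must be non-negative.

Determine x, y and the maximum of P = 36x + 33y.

x = 13/3, y = 13/3, maximum P = 299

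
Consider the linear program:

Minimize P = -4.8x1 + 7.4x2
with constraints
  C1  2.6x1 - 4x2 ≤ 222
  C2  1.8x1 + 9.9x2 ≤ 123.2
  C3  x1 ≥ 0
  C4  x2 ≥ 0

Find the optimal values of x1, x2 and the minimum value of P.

Corner points and P = -4.8x1 + 7.4x2:
  (0, 112/9) → P = 4144/45
  (616/9, 0) → P = -4928/15
  (0, 0) → P = 0

x1 = 616/9, x2 = 0, minimum P = -4928/15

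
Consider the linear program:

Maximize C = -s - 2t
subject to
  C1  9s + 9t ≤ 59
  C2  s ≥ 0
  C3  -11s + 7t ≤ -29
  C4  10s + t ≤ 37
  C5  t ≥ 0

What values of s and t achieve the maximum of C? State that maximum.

s = 29/11, t = 0, maximum C = -29/11

Extreme points and C = -s - 2t:
  (32/9, 13/9) → C = -58/9
  (29/11, 0) → C = -29/11
  (37/10, 0) → C = -37/10

The binding constraints are -11s + 7t = -29 and t = 0.
Solving simultaneously gives s = 29/11, t = 0.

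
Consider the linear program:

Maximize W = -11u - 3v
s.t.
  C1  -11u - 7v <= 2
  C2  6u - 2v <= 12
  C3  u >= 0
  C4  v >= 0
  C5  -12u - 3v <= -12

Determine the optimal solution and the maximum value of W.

u = 1, v = 0, maximum W = -11

Extreme points and W = -11u - 3v:
  (2, 0) → W = -22
  (0, 4) → W = -12
  (1, 0) → W = -11
The feasible region is unbounded (it extends along (0, 1), (1, 3)), but W strictly decreases along every unbounded feasible direction, so there is no improving ray and the maximum is attained at a vertex.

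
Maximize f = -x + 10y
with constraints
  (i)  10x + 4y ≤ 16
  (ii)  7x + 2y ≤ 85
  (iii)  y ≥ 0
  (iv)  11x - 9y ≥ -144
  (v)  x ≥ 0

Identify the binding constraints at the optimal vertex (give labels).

Corner points and f = -x + 10y:
  (8/5, 0) → f = -8/5
  (0, 4) → f = 40
  (0, 0) → f = 0

The maximum is at (0, 4). Substituting into each constraint, equality holds for (i) and (v); the remaining constraints have slack.

(i) and (v)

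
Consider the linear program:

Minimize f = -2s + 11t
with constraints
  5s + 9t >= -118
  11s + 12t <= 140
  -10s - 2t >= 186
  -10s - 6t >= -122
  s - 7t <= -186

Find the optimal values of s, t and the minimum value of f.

s = -93/4, t = 93/4, minimum f = 1209/4

Vertices and f = -2s + 11t:
  (-625/11, 203/11) → f = 3483/11
  (-1256/49, 1723/49) → f = 21465/49
  (-93/4, 93/4) → f = 1209/4
The feasible region is unbounded (it extends along (-12, 11), (-9, 5)), but f strictly increases along every unbounded feasible direction, so there is no improving ray and the minimum is attained at a vertex.

At the optimal vertex, -10s - 2t = 186 and s - 7t = -186.
Solving simultaneously gives s = -93/4, t = 93/4.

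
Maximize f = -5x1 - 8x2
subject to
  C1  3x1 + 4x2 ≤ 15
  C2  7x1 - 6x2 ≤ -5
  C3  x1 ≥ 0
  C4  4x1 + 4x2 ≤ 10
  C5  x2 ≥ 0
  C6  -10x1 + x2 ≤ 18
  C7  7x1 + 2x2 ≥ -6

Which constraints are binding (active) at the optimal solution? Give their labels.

Corner points and f = -5x1 - 8x2:
  (0, 5/6) → f = -20/3
  (10/13, 45/26) → f = -230/13
  (0, 5/2) → f = -20

The maximum is at (0, 5/6). Substituting into each constraint, equality holds for C2 and C3; the remaining constraints have slack.

C2 and C3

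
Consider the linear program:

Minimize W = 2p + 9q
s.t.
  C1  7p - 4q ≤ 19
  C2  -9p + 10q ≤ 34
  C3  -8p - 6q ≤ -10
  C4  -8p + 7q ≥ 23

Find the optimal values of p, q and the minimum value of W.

The binding constraints are -8p - 6q = -10 and -8p + 7q = 23.
Solving simultaneously gives p = -17/26, q = 33/13.

p = -17/26, q = 33/13, minimum W = 280/13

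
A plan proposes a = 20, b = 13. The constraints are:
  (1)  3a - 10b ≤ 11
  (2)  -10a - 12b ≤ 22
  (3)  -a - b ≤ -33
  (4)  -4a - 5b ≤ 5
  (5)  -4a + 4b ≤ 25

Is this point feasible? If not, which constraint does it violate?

feasible

(1): -70 ≤ 11 ✓
(2): -356 ≤ 22 ✓
(3): -33 ≤ -33 ✓
(4): -145 ≤ 5 ✓
(5): -28 ≤ 25 ✓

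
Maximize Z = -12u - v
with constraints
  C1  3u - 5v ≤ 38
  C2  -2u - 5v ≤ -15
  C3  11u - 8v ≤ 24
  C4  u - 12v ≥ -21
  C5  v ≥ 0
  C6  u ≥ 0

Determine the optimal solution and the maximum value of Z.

u = 75/29, v = 57/29, maximum Z = -33

Corner points and Z = -12u - v:
  (240/71, 117/71) → Z = -2997/71
  (75/29, 57/29) → Z = -33
  (114/31, 255/124) → Z = -5727/124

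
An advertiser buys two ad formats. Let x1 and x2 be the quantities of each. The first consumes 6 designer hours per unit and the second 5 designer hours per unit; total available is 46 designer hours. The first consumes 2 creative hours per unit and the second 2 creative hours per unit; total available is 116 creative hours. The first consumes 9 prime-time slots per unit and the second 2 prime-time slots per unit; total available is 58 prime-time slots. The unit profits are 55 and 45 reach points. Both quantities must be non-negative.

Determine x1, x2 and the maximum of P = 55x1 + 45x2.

x1 = 6, x2 = 2, maximum P = 420

Corner points and P = 55x1 + 45x2:
  (0, 0) → P = 0
  (0, 46/5) → P = 414
  (58/9, 0) → P = 3190/9
  (6, 2) → P = 420

The binding constraints are 6x1 + 5x2 = 46 and 9x1 + 2x2 = 58.
Solving simultaneously gives x1 = 6, x2 = 2.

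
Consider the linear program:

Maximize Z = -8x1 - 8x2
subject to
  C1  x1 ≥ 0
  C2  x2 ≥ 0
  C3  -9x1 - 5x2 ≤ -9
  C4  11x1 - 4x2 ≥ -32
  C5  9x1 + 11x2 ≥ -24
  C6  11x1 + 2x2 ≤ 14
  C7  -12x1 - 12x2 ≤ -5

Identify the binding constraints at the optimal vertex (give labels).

C2 and C3

Feasible corners and Z = -8x1 - 8x2:
  (0, 9/5) → Z = -72/5
  (0, 7) → Z = -56
  (1, 0) → Z = -8
  (14/11, 0) → Z = -112/11

The maximum is at (1, 0). Substituting into each constraint, equality holds for C2 and C3; the remaining constraints have slack.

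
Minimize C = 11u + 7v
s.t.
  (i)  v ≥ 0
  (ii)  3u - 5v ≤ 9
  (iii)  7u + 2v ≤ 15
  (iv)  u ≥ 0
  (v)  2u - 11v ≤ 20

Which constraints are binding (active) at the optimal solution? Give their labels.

Corner points and C = 11u + 7v:
  (15/7, 0) → C = 165/7
  (0, 0) → C = 0
  (0, 15/2) → C = 105/2

The minimum is at (0, 0). Substituting into each constraint, equality holds for (i) and (iv); the remaining constraints have slack.

(i) and (iv)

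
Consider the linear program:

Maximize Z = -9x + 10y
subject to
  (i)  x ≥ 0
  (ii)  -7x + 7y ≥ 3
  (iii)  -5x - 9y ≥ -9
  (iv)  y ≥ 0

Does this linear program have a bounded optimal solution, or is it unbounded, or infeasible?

Feasible corners and Z = -9x + 10y:
  (0, 3/7) → Z = 30/7
  (0, 1) → Z = 10
  (18/49, 39/49) → Z = 228/49
The feasible region has finitely many vertices and no improving ray; the maximum is 10 at (0, 1).

bounded optimum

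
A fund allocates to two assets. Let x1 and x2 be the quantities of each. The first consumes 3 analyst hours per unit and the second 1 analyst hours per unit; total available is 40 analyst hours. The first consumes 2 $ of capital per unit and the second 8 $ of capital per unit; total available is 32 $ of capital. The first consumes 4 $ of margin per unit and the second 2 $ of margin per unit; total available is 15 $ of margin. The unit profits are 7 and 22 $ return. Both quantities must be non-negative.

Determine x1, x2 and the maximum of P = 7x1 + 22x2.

The binding constraints are 2x1 + 8x2 = 32 and 4x1 + 2x2 = 15.
Solving simultaneously gives x1 = 2, x2 = 7/2.

x1 = 2, x2 = 7/2, maximum P = 91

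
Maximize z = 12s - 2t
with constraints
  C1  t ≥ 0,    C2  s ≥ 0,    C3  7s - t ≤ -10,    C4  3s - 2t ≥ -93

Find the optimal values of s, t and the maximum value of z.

Vertices and z = 12s - 2t:
  (0, 10) → z = -20
  (0, 93/2) → z = -93
  (73/11, 621/11) → z = -366/11

s = 0, t = 10, maximum z = -20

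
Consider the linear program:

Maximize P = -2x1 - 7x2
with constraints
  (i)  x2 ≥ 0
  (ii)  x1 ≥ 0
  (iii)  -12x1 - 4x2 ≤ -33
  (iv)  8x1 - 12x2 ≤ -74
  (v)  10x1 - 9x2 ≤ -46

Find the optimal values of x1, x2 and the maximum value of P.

Vertices and P = -2x1 - 7x2:
  (0, 33/4) → P = -231/4
  (25/44, 72/11) → P = -1033/22
  (19/8, 31/4) → P = -59
The feasible region is unbounded (it extends along (0, 1), (9, 10)), but P strictly decreases along every unbounded feasible direction, so there is no improving ray and the maximum is attained at a vertex.

x1 = 25/44, x2 = 72/11, maximum P = -1033/22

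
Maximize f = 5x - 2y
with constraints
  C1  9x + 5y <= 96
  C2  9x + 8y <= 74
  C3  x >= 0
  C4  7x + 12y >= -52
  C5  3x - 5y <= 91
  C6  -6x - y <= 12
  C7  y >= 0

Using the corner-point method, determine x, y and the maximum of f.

Vertices and f = 5x - 2y:
  (0, 37/4) → f = -37/2
  (74/9, 0) → f = 370/9
  (0, 0) → f = 0

x = 74/9, y = 0, maximum f = 370/9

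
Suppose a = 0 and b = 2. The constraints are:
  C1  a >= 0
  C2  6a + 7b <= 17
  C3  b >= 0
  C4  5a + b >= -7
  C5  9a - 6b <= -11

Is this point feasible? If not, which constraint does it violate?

feasible

C1: 0 ≥ 0 ✓
C2: 14 ≤ 17 ✓
C3: 2 ≥ 0 ✓
C4: 2 ≥ -7 ✓
C5: -12 ≤ -11 ✓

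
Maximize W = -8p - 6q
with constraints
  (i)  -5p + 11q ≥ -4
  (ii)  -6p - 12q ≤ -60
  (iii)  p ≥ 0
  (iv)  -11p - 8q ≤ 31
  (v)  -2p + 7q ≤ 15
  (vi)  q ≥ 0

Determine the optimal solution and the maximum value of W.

p = 40/11, q = 35/11, maximum W = -530/11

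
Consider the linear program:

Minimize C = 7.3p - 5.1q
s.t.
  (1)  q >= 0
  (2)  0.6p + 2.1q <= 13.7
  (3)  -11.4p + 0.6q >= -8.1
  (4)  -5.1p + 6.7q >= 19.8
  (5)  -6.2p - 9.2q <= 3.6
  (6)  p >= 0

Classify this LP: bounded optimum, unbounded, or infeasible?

Vertices and C = 7.3p - 5.1q:
  (841/810, 2522/405) → C = -195851/8100
  (0, 137/21) → C = -2329/70
  (2205/2444, 8901/2444) → C = -146493/12220
  (0, 198/67) → C = -5049/335
The feasible region has finitely many vertices and no improving ray; the minimum is -2329/70 at (0, 137/21).

bounded optimum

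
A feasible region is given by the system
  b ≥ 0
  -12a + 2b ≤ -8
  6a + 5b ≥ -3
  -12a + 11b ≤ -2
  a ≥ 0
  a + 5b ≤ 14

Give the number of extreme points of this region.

Of the 15 pairwise boundary intersections, those satisfying every inequality are:
  (2/3, 0)
  (14, 0)
  (7/9, 2/3)
  (164/71, 166/71)

4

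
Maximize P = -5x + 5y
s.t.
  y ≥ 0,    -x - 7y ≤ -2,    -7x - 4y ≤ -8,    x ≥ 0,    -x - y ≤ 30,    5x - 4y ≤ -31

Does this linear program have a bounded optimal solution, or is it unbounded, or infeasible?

unbounded

From the feasible point (0, 31/4), moving in the direction (0, 1) keeps every constraint satisfied while P increases without bound.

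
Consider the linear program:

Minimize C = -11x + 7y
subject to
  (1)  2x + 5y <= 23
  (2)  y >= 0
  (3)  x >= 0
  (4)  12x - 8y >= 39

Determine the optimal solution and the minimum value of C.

x = 23/2, y = 0, minimum C = -253/2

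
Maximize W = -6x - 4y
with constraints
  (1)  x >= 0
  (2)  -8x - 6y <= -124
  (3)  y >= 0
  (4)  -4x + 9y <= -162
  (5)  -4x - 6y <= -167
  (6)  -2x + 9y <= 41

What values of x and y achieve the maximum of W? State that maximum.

Feasible corners and W = -6x - 4y:
  (167/4, 0) → W = -501/2
  (165/4, 1/3) → W = -1493/6
  (203/2, 244/9) → W = -6457/9
The feasible region is unbounded (it extends along (9, 2), (1, 0)), but W strictly decreases along every unbounded feasible direction, so there is no improving ray and the maximum is attained at a vertex.

At the optimal vertex, -4x + 9y = -162 and -4x - 6y = -167.
Solving simultaneously gives x = 165/4, y = 1/3.

x = 165/4, y = 1/3, maximum W = -1493/6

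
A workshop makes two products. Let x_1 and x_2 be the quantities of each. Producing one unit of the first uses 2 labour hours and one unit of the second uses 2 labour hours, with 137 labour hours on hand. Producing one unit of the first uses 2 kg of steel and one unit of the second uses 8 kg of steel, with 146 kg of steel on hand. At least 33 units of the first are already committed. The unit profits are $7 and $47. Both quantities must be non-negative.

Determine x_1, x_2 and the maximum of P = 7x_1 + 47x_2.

Vertices and P = 7x_1 + 47x_2:
  (137/2, 0) → P = 959/2
  (33, 0) → P = 231
  (67, 3/2) → P = 1079/2
  (33, 10) → P = 701

The binding constraints are 2x_1 + 8x_2 = 146 and x_1 = 33.
Solving simultaneously gives x_1 = 33, x_2 = 10.

x_1 = 33, x_2 = 10, maximum P = 701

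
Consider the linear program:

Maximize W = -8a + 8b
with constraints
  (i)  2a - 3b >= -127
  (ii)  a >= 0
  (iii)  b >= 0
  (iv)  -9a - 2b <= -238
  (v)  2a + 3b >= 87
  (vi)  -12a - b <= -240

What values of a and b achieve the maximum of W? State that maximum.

Vertices and W = -8a + 8b:
  (593/38, 1002/19) → W = 5644/19
  (87/2, 0) → W = -348
  (540/23, 307/23) → W = -1864/23
  (242/15, 232/5) → W = 3632/15
The feasible region is unbounded (it extends along (1, 0), (3, 2)), but W strictly decreases along every unbounded feasible direction, so there is no improving ray and the maximum is attained at a vertex.

The binding constraints are 2a - 3b = -127 and -12a - b = -240.
Solving simultaneously gives a = 593/38, b = 1002/19.

a = 593/38, b = 1002/19, maximum W = 5644/19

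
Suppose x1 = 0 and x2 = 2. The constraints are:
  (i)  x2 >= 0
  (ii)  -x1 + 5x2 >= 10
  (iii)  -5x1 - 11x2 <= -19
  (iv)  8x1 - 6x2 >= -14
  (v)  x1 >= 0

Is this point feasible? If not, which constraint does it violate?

feasible

(i): 2 ≥ 0 ✓
(ii): 10 ≥ 10 ✓
(iii): -22 ≤ -19 ✓
(iv): -12 ≥ -14 ✓
(v): 0 ≥ 0 ✓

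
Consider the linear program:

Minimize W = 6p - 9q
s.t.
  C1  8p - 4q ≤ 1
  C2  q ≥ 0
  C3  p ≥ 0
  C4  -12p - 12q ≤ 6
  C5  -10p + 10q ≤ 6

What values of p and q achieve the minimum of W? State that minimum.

Corner points and W = 6p - 9q:
  (1/8, 0) → W = 3/4
  (17/20, 29/20) → W = -159/20
  (0, 0) → W = 0
  (0, 3/5) → W = -27/5

The optimum lies where 8p - 4q = 1 and -10p + 10q = 6.
Solving simultaneously gives p = 17/20, q = 29/20.

p = 17/20, q = 29/20, minimum W = -159/20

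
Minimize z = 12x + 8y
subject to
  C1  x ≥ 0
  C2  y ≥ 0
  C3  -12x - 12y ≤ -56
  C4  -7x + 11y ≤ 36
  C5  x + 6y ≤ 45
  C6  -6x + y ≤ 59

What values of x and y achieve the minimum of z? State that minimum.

Vertices and z = 12x + 8y:
  (14/3, 0) → z = 56
  (45, 0) → z = 540
  (23/27, 103/27) → z = 1100/27
  (279/53, 351/53) → z = 6156/53

x = 23/27, y = 103/27, minimum z = 1100/27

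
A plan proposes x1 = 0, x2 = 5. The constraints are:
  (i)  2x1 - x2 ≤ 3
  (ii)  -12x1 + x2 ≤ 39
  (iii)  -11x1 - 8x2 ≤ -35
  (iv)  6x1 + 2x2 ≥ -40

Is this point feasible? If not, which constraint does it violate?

feasible

(i): -5 ≤ 3 ✓
(ii): 5 ≤ 39 ✓
(iii): -40 ≤ -35 ✓
(iv): 10 ≥ -40 ✓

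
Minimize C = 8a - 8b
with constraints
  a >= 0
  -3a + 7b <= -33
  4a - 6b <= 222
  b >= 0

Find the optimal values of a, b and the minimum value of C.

a = 11, b = 0, minimum C = 88

Vertices and C = 8a - 8b:
  (678/5, 267/5) → C = 3288/5
  (11, 0) → C = 88
  (111/2, 0) → C = 444

The optimum lies where -3a + 7b = -33 and b = 0.
Solving simultaneously gives a = 11, b = 0.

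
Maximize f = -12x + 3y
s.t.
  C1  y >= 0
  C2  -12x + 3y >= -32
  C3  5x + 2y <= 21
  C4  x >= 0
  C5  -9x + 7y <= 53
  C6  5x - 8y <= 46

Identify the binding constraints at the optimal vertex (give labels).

C4 and C5

Extreme points and f = -12x + 3y:
  (8/3, 0) → f = -32
  (0, 0) → f = 0
  (127/39, 92/39) → f = -32
  (41/53, 454/53) → f = 870/53
  (0, 53/7) → f = 159/7

The maximum is at (0, 53/7). Substituting into each constraint, equality holds for C4 and C5; the remaining constraints have slack.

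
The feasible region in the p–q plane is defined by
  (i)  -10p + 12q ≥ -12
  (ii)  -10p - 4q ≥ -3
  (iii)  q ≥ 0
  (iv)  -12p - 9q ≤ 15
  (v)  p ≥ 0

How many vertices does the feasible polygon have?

Pairwise boundary intersections that survive every other constraint:
  (3/10, 0)
  (0, 3/4)
  (0, 0)

3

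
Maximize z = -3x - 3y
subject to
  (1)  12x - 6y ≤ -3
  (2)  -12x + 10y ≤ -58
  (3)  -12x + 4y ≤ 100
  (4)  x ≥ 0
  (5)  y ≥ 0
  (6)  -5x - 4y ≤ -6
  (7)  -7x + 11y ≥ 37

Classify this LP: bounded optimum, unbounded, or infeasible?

infeasible

The boundaries 12x - 6y = -3 and -7x + 11y = 37 meet at (21/10, 47/10), but that point violates -12x + 10y ≤ -58. Every candidate vertex is excluded by some other constraint, so the feasible region is empty.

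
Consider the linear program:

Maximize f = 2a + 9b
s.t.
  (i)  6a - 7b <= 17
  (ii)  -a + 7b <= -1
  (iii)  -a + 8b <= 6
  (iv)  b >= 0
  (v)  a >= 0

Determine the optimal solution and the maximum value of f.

a = 16/5, b = 11/35, maximum f = 323/35

Feasible corners and f = 2a + 9b:
  (16/5, 11/35) → f = 323/35
  (17/6, 0) → f = 17/3
  (1, 0) → f = 2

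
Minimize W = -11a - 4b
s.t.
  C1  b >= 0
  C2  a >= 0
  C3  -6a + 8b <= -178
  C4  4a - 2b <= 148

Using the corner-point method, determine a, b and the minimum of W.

Extreme points and W = -11a - 4b:
  (89/3, 0) → W = -979/3
  (37, 0) → W = -407
  (207/5, 44/5) → W = -2453/5

The binding constraints are -6a + 8b = -178 and 4a - 2b = 148.
Solving simultaneously gives a = 207/5, b = 44/5.

a = 207/5, b = 44/5, minimum W = -2453/5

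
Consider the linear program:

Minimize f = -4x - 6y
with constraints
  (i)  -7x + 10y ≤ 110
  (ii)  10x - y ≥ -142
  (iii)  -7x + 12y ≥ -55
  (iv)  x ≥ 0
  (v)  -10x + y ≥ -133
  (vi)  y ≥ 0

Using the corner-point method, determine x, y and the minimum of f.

x = 480/31, y = 677/31, minimum f = -5982/31

Vertices and f = -4x - 6y:
  (0, 11) → f = -66
  (480/31, 677/31) → f = -5982/31
  (1541/113, 381/113) → f = -8450/113
  (55/7, 0) → f = -220/7
  (0, 0) → f = 0

The optimum lies where -7x + 10y = 110 and -10x + y = -133.
Solving simultaneously gives x = 480/31, y = 677/31.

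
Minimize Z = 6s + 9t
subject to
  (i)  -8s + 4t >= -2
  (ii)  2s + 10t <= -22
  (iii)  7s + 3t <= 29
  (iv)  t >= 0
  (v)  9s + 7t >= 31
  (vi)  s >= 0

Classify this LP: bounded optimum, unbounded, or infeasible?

infeasible

The boundaries -8s + 4t = -2 and 7s + 3t = 29 meet at (61/26, 109/26), but that point violates 2s + 10t ≤ -22. Every candidate vertex is excluded by some other constraint, so the feasible region is empty.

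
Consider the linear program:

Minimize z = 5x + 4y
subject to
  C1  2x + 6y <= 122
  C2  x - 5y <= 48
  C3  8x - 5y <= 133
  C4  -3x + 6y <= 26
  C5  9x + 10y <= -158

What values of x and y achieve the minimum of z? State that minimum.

Corner points and z = 5x + 4y:
  (-418/9, -170/9) → z = -2770/9
  (-62/11, -118/11) → z = -782/11
  (-302/21, -20/7) → z = -250/3

At the optimal vertex, x - 5y = 48 and -3x + 6y = 26.
Solving simultaneously gives x = -418/9, y = -170/9.

x = -418/9, y = -170/9, minimum z = -2770/9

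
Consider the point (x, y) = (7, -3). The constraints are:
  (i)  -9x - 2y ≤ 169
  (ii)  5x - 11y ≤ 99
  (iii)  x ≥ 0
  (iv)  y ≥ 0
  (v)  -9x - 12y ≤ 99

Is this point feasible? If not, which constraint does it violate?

Constraint (iv): y = -3, which is not ≥ 0. All other constraints are satisfied.

not feasible — violates (iv)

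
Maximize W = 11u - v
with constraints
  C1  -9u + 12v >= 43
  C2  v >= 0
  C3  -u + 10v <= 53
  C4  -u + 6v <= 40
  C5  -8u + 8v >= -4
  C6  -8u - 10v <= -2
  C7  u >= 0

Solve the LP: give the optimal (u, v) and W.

u = 103/39, v = 217/39, maximum W = 916/39

Extreme points and W = 11u - v:
  (103/39, 217/39) → W = 916/39
  (0, 43/12) → W = -43/12
  (0, 53/10) → W = -53/10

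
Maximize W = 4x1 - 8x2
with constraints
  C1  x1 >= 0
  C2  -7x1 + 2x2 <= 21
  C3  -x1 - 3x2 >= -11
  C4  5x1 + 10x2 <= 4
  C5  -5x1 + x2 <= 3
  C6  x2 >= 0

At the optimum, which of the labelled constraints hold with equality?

C4 and C6

Extreme points and W = 4x1 - 8x2:
  (0, 2/5) → W = -16/5
  (0, 0) → W = 0
  (4/5, 0) → W = 16/5

The maximum is at (4/5, 0). Substituting into each constraint, equality holds for C4 and C6; the remaining constraints have slack.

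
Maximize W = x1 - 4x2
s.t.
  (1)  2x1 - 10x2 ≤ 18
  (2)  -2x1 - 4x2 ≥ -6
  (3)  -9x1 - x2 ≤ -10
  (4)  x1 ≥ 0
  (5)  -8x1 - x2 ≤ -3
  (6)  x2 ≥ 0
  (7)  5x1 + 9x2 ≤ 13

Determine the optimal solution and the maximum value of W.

The optimum lies where x2 = 0 and 5x1 + 9x2 = 13.
Solving simultaneously gives x1 = 13/5, x2 = 0.

x1 = 13/5, x2 = 0, maximum W = 13/5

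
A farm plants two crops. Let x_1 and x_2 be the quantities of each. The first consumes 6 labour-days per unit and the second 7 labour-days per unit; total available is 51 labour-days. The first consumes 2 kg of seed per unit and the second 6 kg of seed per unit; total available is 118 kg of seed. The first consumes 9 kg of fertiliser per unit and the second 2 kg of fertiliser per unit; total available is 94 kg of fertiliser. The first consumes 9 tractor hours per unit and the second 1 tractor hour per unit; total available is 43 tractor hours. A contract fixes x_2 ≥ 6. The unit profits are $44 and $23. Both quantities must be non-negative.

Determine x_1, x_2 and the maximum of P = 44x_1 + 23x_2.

Extreme points and P = 44x_1 + 23x_2:
  (0, 51/7) → P = 1173/7
  (0, 6) → P = 138
  (3/2, 6) → P = 204

x_1 = 3/2, x_2 = 6, maximum P = 204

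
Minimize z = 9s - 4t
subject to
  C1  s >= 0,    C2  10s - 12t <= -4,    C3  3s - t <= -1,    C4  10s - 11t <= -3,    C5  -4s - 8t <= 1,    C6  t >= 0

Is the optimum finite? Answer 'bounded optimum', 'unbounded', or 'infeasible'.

unbounded

From the feasible point (0, 1), moving in the direction (0, 1) keeps every constraint satisfied while z decreases without bound.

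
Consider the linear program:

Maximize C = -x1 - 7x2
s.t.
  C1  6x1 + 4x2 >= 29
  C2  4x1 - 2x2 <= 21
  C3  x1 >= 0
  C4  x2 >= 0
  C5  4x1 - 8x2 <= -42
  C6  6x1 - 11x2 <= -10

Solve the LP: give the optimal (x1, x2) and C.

Feasible corners and C = -x1 - 7x2:
  (0, 29/4) → C = -203/4
  (1, 23/4) → C = -165/4
  (21/2, 21/2) → C = -84
The feasible region is unbounded (it extends along (0, 1), (1, 2)), but C strictly decreases along every unbounded feasible direction, so there is no improving ray and the maximum is attained at a vertex.

At the optimal vertex, 6x1 + 4x2 = 29 and 4x1 - 8x2 = -42.
Solving simultaneously gives x1 = 1, x2 = 23/4.

x1 = 1, x2 = 23/4, maximum C = -165/4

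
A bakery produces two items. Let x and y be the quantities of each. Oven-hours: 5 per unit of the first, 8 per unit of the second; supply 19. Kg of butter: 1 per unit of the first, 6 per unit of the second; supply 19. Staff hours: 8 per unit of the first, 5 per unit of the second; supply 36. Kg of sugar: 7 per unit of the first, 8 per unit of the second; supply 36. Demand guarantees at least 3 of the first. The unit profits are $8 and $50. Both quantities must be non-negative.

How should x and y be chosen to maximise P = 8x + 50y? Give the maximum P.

x = 3, y = 1/2, maximum P = 49

Corner points and P = 8x + 50y:
  (19/5, 0) → P = 152/5
  (3, 0) → P = 24
  (3, 1/2) → P = 49

The optimum lies where 5x + 8y = 19 and x = 3.
Solving simultaneously gives x = 3, y = 1/2.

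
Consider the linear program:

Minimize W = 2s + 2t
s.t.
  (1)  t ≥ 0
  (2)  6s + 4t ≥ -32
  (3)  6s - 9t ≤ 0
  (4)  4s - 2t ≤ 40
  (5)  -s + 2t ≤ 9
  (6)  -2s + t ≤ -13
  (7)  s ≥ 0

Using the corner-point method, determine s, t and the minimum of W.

s = 39/4, t = 13/2, minimum W = 65/2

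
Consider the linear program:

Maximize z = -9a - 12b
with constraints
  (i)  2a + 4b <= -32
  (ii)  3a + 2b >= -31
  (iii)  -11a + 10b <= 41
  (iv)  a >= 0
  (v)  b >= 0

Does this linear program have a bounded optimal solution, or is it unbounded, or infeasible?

The boundaries 2a + 4b = -32 and a = 0 meet at (0, -8), but that point violates b ≥ 0. Every candidate vertex is excluded by some other constraint, so the feasible region is empty.

infeasible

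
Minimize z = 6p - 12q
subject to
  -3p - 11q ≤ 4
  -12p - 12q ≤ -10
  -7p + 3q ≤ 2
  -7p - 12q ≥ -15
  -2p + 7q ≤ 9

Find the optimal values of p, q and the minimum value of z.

p = 1/5, q = 17/15, minimum z = -62/5

Corner points and z = 6p - 12q:
  (79/48, -13/16) → z = 157/8
  (213/41, -73/41) → z = 2154/41
  (1/20, 47/60) → z = -91/10
  (1/5, 17/15) → z = -62/5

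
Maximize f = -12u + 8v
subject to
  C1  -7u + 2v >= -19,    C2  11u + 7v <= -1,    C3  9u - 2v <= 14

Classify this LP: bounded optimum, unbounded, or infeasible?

unbounded

From the feasible point (-5/2, -73/4), moving in the direction (-7, 11) keeps every constraint satisfied while f increases without bound.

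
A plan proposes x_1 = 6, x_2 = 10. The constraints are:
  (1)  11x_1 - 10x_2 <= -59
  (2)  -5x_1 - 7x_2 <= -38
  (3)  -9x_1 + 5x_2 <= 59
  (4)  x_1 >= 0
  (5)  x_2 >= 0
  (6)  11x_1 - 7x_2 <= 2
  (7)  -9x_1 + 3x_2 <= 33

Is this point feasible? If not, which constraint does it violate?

Constraint (1): 11x_1 - 10x_2 = -34, which is not ≤ -59. All other constraints are satisfied.

not feasible — violates (1)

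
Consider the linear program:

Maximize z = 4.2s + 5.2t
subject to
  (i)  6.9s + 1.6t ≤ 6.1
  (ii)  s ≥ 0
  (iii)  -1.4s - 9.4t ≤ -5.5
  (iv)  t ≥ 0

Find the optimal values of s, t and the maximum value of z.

s = 0, t = 3.8125, maximum z = 19.825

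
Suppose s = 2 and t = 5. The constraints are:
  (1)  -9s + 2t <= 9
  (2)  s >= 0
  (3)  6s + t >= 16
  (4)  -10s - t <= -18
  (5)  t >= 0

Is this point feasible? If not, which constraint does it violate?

(1): -8 ≤ 9 ✓
(2): 2 ≥ 0 ✓
(3): 17 ≥ 16 ✓
(4): -25 ≤ -18 ✓
(5): 5 ≥ 0 ✓

feasible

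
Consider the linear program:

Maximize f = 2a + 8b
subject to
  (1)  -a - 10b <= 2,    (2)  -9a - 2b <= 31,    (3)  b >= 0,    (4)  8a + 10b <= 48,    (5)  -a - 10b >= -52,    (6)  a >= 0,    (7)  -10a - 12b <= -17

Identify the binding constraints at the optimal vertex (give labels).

Feasible corners and f = 2a + 8b:
  (6, 0) → f = 12
  (17/10, 0) → f = 17/5
  (0, 24/5) → f = 192/5
  (0, 17/12) → f = 34/3

The maximum is at (0, 24/5). Substituting into each constraint, equality holds for (4) and (6); the remaining constraints have slack.

(4) and (6)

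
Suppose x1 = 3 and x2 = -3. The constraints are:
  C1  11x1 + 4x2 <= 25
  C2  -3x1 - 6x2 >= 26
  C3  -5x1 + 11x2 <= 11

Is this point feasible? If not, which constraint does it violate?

not feasible — violates C2

Constraint C2: -3x1 - 6x2 = 9, which is not ≥ 26. All other constraints are satisfied.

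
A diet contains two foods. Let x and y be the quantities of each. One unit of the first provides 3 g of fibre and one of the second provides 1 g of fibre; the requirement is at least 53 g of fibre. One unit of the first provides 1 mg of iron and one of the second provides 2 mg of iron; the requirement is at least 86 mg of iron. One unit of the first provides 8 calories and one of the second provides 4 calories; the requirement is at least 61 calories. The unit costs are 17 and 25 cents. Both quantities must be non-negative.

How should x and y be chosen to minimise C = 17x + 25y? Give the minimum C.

Feasible corners and C = 17x + 25y:
  (0, 53) → C = 1325
  (86, 0) → C = 1462
  (4, 41) → C = 1093
The feasible region is unbounded (it extends along (0, 1), (1, 0)), but C strictly increases along every unbounded feasible direction, so there is no improving ray and the minimum is attained at a vertex.

The optimum lies where 3x + y = 53 and x + 2y = 86.
Solving simultaneously gives x = 4, y = 41.

x = 4, y = 41, minimum C = 1093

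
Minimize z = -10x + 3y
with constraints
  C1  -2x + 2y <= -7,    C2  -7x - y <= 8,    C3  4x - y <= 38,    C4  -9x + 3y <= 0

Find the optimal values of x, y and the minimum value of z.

Feasible corners and z = -10x + 3y:
  (-9/16, -65/16) → z = -105/16
  (23/2, 8) → z = -91
  (30/11, -298/11) → z = -1194/11

The optimum lies where -7x - y = 8 and 4x - y = 38.
Solving simultaneously gives x = 30/11, y = -298/11.

x = 30/11, y = -298/11, minimum z = -1194/11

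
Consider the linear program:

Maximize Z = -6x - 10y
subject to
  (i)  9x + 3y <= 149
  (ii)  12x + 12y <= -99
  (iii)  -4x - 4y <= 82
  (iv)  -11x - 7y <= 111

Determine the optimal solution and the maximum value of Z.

x = 421/12, y = -667/12, maximum Z = 1036/3

Extreme points and Z = -6x - 10y:
  (695/24, -893/24) → Z = 595/3
  (421/12, -667/12) → Z = 1036/3
  (-213/16, 81/16) → Z = 117/4
  (65/8, -229/8) → Z = 475/2

At the optimal vertex, 9x + 3y = 149 and -4x - 4y = 82.
Solving simultaneously gives x = 421/12, y = -667/12.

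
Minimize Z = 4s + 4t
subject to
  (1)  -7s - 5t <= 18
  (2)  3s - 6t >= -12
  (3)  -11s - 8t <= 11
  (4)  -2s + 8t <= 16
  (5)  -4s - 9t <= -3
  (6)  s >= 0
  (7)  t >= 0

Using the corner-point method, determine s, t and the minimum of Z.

Feasible corners and Z = 4s + 4t:
  (0, 2) → Z = 8
  (0, 1/3) → Z = 4/3
  (3/4, 0) → Z = 3
The feasible region is unbounded (it extends along (1, 0), (4, 1)), but Z strictly increases along every unbounded feasible direction, so there is no improving ray and the minimum is attained at a vertex.

The binding constraints are -4s - 9t = -3 and s = 0.
Solving simultaneously gives s = 0, t = 1/3.

s = 0, t = 1/3, minimum Z = 4/3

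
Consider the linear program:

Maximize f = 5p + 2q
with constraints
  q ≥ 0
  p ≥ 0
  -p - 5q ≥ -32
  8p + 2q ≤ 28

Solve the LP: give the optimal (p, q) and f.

At the optimal vertex, -p - 5q = -32 and 8p + 2q = 28.
Solving simultaneously gives p = 2, q = 6.

p = 2, q = 6, maximum f = 22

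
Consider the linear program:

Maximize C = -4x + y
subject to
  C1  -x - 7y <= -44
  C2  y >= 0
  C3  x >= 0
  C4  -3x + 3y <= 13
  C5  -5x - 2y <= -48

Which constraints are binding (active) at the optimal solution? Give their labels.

C4 and C5

Vertices and C = -4x + y:
  (44, 0) → C = -176
  (248/33, 172/33) → C = -820/33
  (118/21, 209/21) → C = -263/21
The feasible region is unbounded (it extends along (1, 1), (1, 0)), but C strictly decreases along every unbounded feasible direction, so there is no improving ray and the maximum is attained at a vertex.

The maximum is at (118/21, 209/21). Substituting into each constraint, equality holds for C4 and C5; the remaining constraints have slack.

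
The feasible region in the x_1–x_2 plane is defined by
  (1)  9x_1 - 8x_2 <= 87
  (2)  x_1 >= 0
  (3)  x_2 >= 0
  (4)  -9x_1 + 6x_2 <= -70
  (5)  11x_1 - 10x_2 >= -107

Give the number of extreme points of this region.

4

The feasible vertices (each the meet of two boundaries and inside every other half-plane) are:
  (29/3, 0)
  (863, 960)
  (70/9, 0)
  (671/12, 1733/24)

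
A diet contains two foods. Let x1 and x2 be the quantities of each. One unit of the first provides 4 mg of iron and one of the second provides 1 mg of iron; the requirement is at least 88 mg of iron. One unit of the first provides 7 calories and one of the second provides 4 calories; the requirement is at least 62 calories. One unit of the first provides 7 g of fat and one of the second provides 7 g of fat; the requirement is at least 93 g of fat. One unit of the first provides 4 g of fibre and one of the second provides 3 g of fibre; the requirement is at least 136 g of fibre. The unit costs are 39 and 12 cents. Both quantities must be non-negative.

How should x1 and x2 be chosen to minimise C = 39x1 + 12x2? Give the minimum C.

x1 = 16, x2 = 24, minimum C = 912

The feasible region is unbounded (it extends along (0, 1), (1, 0)), but C strictly increases along every unbounded feasible direction, so there is no improving ray and the minimum is attained at a vertex.

At the optimal vertex, 4x1 + x2 = 88 and 4x1 + 3x2 = 136.
Solving simultaneously gives x1 = 16, x2 = 24.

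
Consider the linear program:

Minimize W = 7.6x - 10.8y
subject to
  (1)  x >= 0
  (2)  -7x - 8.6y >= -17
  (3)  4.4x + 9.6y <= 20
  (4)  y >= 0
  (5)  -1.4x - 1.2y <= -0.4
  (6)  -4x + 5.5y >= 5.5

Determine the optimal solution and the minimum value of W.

x = 0, y = 85/43, minimum W = -918/43

Corner points and W = 7.6x - 10.8y:
  (0, 85/43) → W = -918/43
  (0, 1) → W = -54/5
  (154/243, 355/243) → W = -13318/1215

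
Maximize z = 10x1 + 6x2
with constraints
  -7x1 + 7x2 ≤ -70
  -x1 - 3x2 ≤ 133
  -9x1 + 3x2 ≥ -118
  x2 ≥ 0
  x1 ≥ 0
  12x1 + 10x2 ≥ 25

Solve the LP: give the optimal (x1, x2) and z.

Feasible corners and z = 10x1 + 6x2:
  (44/3, 14/3) → z = 524/3
  (10, 0) → z = 100
  (118/9, 0) → z = 1180/9

At the optimal vertex, -7x1 + 7x2 = -70 and -9x1 + 3x2 = -118.
Solving simultaneously gives x1 = 44/3, x2 = 14/3.

x1 = 44/3, x2 = 14/3, maximum z = 524/3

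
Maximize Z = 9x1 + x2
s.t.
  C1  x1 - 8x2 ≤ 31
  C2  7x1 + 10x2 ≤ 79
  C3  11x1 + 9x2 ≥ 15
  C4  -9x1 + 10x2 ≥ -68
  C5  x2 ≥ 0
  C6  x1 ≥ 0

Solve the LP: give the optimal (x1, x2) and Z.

Extreme points and Z = 9x1 + x2:
  (147/16, 47/32) → Z = 2693/32
  (0, 79/10) → Z = 79/10
  (15/11, 0) → Z = 135/11
  (0, 5/3) → Z = 5/3
  (68/9, 0) → Z = 68

x1 = 147/16, x2 = 47/32, maximum Z = 2693/32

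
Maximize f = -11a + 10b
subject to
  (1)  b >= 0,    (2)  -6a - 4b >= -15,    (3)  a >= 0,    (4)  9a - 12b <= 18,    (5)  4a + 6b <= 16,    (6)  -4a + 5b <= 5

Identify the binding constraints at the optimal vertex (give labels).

(3) and (6)

Corner points and f = -11a + 10b:
  (0, 0) → f = 0
  (2, 0) → f = -22
  (7/3, 1/4) → f = -139/6
  (13/10, 9/5) → f = 37/10
  (0, 1) → f = 10
  (25/22, 21/11) → f = 145/22

The maximum is at (0, 1). Substituting into each constraint, equality holds for (3) and (6); the remaining constraints have slack.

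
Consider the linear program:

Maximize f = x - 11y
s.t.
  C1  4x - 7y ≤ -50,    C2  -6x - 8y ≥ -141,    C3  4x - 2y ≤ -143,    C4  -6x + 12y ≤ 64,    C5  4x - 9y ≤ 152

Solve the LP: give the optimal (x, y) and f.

Vertices and f = x - 11y:
  (-901/20, -93/5) → f = 3191/20
  (-757/4, -101) → f = 3687/4
  (-397/9, -301/18) → f = 839/6
  (-400, -584/3) → f = 5224/3

The binding constraints are -6x + 12y = 64 and 4x - 9y = 152.
Solving simultaneously gives x = -400, y = -584/3.

x = -400, y = -584/3, maximum f = 5224/3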